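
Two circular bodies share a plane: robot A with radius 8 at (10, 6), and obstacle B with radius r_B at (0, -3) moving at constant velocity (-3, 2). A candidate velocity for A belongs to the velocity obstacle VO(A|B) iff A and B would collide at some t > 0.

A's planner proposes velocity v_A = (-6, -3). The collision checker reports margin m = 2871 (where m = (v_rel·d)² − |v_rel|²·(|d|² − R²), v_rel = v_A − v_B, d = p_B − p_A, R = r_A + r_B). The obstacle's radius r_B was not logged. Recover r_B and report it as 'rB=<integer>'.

m = 2871
d = (-10, -9);  v_rel = (-3, -5),  |v_rel|² = 34
v_rel×d = (-3)·(-9) − (-5)·(-10) = -23
since m = R²·34 − (-23)²:  R² = (529 + 2871) / 34 = 100
R = √100 = 10  ⇒  r_B = 10 − 8 = 2

rB=2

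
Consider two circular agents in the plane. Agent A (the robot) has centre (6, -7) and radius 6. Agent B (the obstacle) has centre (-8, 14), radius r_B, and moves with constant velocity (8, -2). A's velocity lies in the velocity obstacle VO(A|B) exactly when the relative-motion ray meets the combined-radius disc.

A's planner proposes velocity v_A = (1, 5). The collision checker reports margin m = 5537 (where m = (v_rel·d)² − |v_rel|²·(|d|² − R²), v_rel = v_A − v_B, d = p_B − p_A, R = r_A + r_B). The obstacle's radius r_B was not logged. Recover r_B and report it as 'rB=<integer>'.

m = 5537
d = (-14, 21);  v_rel = (-7, 7),  |v_rel|² = 98
v_rel×d = (-7)·(21) − (7)·(-14) = -49
since m = R²·98 − (-49)²:  R² = (2401 + 5537) / 98 = 81
R = √81 = 9  ⇒  r_B = 9 − 6 = 3

rB=3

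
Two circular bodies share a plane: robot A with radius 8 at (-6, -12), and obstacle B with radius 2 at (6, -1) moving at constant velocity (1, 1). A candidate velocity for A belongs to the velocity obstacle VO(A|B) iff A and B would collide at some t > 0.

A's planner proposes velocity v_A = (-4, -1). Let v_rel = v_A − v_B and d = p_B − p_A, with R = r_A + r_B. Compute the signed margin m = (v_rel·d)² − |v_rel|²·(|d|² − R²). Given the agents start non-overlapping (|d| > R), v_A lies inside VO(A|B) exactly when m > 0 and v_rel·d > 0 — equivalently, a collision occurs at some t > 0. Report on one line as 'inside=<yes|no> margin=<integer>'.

d = (12, 11),  |d|² = 265;  R = 8+2 = 10,  c = 265−10² = 165
v_rel = (-5, -2),  |v_rel|² = 29;  v_rel·d = (-5)·(12) + (-2)·(11) = -82
29·t² + 164·t + 165 = 0  ⇒  m = (-82)² − 29·165 = 1939
m = 1939 > 0,  v_rel·d = -82 < 0  ⇒  outside

inside=no margin=1939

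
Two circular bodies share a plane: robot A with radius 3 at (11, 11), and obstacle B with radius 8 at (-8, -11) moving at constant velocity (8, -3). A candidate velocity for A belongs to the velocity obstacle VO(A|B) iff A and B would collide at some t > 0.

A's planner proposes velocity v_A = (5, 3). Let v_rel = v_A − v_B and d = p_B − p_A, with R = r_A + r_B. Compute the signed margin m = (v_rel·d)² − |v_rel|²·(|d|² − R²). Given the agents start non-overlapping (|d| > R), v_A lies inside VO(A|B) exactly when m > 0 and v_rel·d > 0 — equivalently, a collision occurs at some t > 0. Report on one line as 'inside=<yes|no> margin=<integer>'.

d = (-19, -22),  |d|² = 845;  R = 3+8 = 11,  c = 845−11² = 724
v_rel = (-3, 6),  |v_rel|² = 45;  v_rel·d = (-3)·(-19) + (6)·(-22) = -75
45·t² + 150·t + 724 = 0  ⇒  m = (-75)² − 45·724 = -26955
m = -26955 < 0,  v_rel·d = -75 < 0  ⇒  outside

inside=no margin=-26955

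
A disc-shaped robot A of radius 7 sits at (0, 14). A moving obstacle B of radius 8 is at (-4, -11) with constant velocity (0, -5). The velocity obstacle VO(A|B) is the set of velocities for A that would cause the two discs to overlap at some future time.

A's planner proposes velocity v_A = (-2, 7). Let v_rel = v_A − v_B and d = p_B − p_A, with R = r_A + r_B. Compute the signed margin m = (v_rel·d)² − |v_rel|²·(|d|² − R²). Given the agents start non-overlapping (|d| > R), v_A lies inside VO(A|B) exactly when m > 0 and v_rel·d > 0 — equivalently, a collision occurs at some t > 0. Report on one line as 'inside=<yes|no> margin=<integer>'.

d = (-4, -25),  |d|² = 641;  R = 7+8 = 15,  c = 641−15² = 416
v_rel = (-2, 12),  |v_rel|² = 148;  v_rel·d = (-2)·(-4) + (12)·(-25) = -292
148·t² + 584·t + 416 = 0  ⇒  m = (-292)² − 148·416 = 23696
m = 23696 > 0,  v_rel·d = -292 < 0  ⇒  outside

inside=no margin=23696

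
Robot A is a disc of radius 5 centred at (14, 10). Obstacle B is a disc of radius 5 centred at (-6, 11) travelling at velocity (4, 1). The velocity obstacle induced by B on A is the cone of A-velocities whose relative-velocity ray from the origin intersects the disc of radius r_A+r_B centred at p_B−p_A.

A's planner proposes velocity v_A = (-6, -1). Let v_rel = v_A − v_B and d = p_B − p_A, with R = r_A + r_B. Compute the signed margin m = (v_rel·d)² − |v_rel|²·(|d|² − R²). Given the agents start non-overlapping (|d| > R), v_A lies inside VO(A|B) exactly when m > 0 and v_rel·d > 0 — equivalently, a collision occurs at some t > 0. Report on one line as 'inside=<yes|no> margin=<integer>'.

d = (-20, 1),  |d|² = 401;  R = 5+5 = 10,  c = 401−10² = 301
v_rel = (-10, -2),  |v_rel|² = 104;  v_rel·d = (-10)·(-20) + (-2)·(1) = 198
104·t² − 396·t + 301 = 0  ⇒  m = 198² − 104·301 = 7900
m = 7900 > 0,  v_rel·d = 198 > 0  ⇒  inside

inside=yes margin=7900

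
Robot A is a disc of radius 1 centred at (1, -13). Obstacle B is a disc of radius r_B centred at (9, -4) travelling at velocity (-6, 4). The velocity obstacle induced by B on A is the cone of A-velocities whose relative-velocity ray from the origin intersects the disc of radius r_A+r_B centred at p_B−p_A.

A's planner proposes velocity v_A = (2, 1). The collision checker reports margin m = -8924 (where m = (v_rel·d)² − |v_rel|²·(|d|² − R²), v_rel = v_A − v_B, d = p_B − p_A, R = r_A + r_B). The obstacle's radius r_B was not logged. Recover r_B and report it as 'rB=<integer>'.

m = -8924
d = (8, 9);  v_rel = (8, -3),  |v_rel|² = 73
v_rel×d = (8)·(9) − (-3)·(8) = 96
since m = R²·73 − 96²:  R² = (9216 + -8924) / 73 = 4
R = √4 = 2  ⇒  r_B = 2 − 1 = 1

rB=1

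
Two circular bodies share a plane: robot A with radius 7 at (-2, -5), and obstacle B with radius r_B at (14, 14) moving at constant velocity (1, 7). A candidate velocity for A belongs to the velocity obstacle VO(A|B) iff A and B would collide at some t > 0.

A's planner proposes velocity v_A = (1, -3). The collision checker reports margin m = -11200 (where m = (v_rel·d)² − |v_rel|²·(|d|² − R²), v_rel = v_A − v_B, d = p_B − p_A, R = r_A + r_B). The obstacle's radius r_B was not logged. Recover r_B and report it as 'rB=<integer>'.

m = -11200
d = (16, 19);  v_rel = (0, -10),  |v_rel|² = 100
v_rel×d = (0)·(19) − (-10)·(16) = 160
since m = R²·100 − 160²:  R² = (25600 + -11200) / 100 = 144
R = √144 = 12  ⇒  r_B = 12 − 7 = 5

rB=5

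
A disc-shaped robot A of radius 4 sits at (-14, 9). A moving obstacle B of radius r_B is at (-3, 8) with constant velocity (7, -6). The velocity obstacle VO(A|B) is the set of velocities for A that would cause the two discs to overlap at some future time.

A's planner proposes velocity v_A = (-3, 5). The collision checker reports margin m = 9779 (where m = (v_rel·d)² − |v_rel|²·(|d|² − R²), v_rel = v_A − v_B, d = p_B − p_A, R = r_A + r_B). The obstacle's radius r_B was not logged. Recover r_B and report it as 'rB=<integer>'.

m = 9779
d = (11, -1);  v_rel = (-10, 11),  |v_rel|² = 221
v_rel×d = (-10)·(-1) − (11)·(11) = -111
since m = R²·221 − (-111)²:  R² = (12321 + 9779) / 221 = 100
R = √100 = 10  ⇒  r_B = 10 − 4 = 6

rB=6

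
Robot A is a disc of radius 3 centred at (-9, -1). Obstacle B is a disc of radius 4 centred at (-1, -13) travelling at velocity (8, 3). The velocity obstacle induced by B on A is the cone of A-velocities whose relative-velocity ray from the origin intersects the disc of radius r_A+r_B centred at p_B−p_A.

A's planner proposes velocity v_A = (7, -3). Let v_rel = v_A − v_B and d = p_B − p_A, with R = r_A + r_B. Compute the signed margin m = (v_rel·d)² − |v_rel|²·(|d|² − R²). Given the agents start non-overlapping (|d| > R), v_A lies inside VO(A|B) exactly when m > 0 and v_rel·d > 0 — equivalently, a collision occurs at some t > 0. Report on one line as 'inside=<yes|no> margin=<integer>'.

d = (8, -12),  |d|² = 208;  R = 3+4 = 7,  c = 208−7² = 159
v_rel = (-1, -6),  |v_rel|² = 37;  v_rel·d = (-1)·(8) + (-6)·(-12) = 64
37·t² − 128·t + 159 = 0  ⇒  m = 64² − 37·159 = -1787
m = -1787 < 0,  v_rel·d = 64 > 0  ⇒  outside

inside=no margin=-1787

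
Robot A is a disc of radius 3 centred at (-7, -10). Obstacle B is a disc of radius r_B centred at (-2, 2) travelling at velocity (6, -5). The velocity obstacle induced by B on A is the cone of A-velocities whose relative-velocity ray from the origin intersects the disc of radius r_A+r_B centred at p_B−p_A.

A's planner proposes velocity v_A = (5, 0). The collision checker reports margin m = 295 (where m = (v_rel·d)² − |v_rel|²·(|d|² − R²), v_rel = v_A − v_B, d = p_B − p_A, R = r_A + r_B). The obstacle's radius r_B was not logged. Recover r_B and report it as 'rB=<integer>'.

m = 295
d = (5, 12);  v_rel = (-1, 5),  |v_rel|² = 26
v_rel×d = (-1)·(12) − (5)·(5) = -37
since m = R²·26 − (-37)²:  R² = (1369 + 295) / 26 = 64
R = √64 = 8  ⇒  r_B = 8 − 3 = 5

rB=5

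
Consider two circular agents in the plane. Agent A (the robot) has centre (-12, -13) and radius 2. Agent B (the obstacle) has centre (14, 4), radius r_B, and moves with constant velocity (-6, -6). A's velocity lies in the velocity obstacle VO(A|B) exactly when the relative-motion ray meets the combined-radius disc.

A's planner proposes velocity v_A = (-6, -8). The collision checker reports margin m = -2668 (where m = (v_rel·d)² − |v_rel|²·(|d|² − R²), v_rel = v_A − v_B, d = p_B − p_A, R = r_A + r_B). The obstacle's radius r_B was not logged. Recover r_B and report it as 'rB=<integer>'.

m = -2668
d = (26, 17);  v_rel = (0, -2),  |v_rel|² = 4
v_rel×d = (0)·(17) − (-2)·(26) = 52
since m = R²·4 − 52²:  R² = (2704 + -2668) / 4 = 9
R = √9 = 3  ⇒  r_B = 3 − 2 = 1

rB=1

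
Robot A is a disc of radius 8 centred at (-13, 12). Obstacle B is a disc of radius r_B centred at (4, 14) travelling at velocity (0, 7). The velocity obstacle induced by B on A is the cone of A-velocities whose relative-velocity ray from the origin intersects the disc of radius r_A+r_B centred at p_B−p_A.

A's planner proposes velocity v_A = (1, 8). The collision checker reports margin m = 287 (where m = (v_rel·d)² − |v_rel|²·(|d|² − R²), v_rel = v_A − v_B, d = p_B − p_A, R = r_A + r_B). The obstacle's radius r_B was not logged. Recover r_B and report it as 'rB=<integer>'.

m = 287
d = (17, 2);  v_rel = (1, 1),  |v_rel|² = 2
v_rel×d = (1)·(2) − (1)·(17) = -15
since m = R²·2 − (-15)²:  R² = (225 + 287) / 2 = 256
R = √256 = 16  ⇒  r_B = 16 − 8 = 8

rB=8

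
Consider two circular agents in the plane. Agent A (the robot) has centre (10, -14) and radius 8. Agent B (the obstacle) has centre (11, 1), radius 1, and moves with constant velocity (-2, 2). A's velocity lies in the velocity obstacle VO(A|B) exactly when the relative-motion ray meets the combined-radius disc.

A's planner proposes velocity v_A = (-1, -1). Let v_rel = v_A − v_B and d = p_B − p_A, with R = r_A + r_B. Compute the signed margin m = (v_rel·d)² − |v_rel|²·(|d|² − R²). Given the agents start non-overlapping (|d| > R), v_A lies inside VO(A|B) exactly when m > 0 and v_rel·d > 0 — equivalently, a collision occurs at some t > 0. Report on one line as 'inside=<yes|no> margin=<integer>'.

d = (1, 15),  |d|² = 226;  R = 8+1 = 9,  c = 226−9² = 145
v_rel = (1, -3),  |v_rel|² = 10;  v_rel·d = (1)·(1) + (-3)·(15) = -44
10·t² + 88·t + 145 = 0  ⇒  m = (-44)² − 10·145 = 486
m = 486 > 0,  v_rel·d = -44 < 0  ⇒  outside

inside=no margin=486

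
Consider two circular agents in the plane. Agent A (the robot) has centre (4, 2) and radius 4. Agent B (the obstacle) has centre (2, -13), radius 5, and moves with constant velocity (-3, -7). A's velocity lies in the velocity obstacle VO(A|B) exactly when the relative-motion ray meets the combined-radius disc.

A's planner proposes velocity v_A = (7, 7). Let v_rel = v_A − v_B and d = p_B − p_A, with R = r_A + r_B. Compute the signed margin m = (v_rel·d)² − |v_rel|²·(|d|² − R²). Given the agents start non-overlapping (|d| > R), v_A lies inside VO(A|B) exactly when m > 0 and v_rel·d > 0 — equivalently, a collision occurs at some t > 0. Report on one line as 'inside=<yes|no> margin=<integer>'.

d = (-2, -15),  |d|² = 229;  R = 4+5 = 9,  c = 229−9² = 148
v_rel = (10, 14),  |v_rel|² = 296;  v_rel·d = (10)·(-2) + (14)·(-15) = -230
296·t² + 460·t + 148 = 0  ⇒  m = (-230)² − 296·148 = 9092
m = 9092 > 0,  v_rel·d = -230 < 0  ⇒  outside

inside=no margin=9092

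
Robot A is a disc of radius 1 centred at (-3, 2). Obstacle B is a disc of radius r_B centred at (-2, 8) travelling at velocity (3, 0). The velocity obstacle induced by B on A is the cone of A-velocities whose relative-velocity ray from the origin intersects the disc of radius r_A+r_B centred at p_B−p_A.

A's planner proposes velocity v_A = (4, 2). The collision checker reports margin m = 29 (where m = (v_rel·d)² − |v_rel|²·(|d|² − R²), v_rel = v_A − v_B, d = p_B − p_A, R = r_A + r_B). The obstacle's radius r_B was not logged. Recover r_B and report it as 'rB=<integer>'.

m = 29
d = (1, 6);  v_rel = (1, 2),  |v_rel|² = 5
v_rel×d = (1)·(6) − (2)·(1) = 4
since m = R²·5 − 4²:  R² = (16 + 29) / 5 = 9
R = √9 = 3  ⇒  r_B = 3 − 1 = 2

rB=2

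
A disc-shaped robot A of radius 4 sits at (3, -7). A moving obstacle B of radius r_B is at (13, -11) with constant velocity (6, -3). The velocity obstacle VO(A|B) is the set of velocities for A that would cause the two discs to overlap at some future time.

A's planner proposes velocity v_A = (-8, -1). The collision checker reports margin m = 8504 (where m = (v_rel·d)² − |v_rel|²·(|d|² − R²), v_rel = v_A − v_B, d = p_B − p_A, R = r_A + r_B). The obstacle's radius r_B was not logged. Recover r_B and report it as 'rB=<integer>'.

m = 8504
d = (10, -4);  v_rel = (-14, 2),  |v_rel|² = 200
v_rel×d = (-14)·(-4) − (2)·(10) = 36
since m = R²·200 − 36²:  R² = (1296 + 8504) / 200 = 49
R = √49 = 7  ⇒  r_B = 7 − 4 = 3

rB=3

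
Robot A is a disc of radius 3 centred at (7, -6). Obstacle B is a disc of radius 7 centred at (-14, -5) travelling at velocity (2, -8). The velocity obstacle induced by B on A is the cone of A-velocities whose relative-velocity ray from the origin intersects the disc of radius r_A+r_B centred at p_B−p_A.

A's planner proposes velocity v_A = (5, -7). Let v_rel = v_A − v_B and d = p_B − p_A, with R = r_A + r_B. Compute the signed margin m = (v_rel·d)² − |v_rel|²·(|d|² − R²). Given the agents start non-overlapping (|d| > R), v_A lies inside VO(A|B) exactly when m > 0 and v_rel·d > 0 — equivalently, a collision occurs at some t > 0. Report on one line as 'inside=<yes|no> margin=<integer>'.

d = (-21, 1),  |d|² = 442;  R = 3+7 = 10,  c = 442−10² = 342
v_rel = (3, 1),  |v_rel|² = 10;  v_rel·d = (3)·(-21) + (1)·(1) = -62
10·t² + 124·t + 342 = 0  ⇒  m = (-62)² − 10·342 = 424
m = 424 > 0,  v_rel·d = -62 < 0  ⇒  outside

inside=no margin=424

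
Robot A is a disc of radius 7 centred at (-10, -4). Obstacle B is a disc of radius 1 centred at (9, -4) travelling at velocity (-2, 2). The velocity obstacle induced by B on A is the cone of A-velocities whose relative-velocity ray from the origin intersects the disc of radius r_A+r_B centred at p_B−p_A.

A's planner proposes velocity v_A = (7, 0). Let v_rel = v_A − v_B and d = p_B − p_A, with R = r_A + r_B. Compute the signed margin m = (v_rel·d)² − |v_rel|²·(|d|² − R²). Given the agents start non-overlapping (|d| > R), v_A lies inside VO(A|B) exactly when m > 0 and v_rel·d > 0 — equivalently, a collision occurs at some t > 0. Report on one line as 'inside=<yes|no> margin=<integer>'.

d = (19, 0),  |d|² = 361;  R = 7+1 = 8,  c = 361−8² = 297
v_rel = (9, -2),  |v_rel|² = 85;  v_rel·d = (9)·(19) + (-2)·(0) = 171
85·t² − 342·t + 297 = 0  ⇒  m = 171² − 85·297 = 3996
m = 3996 > 0,  v_rel·d = 171 > 0  ⇒  inside

inside=yes margin=3996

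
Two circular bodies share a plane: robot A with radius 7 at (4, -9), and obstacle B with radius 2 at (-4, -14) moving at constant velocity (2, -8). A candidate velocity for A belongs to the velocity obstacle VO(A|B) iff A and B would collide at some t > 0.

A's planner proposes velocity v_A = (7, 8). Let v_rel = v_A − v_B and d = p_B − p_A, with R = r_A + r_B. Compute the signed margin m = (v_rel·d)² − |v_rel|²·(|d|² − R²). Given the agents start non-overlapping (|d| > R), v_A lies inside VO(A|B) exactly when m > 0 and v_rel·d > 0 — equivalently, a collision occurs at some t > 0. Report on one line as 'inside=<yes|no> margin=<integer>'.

d = (-8, -5),  |d|² = 89;  R = 7+2 = 9,  c = 89−9² = 8
v_rel = (5, 16),  |v_rel|² = 281;  v_rel·d = (5)·(-8) + (16)·(-5) = -120
281·t² + 240·t + 8 = 0  ⇒  m = (-120)² − 281·8 = 12152
m = 12152 > 0,  v_rel·d = -120 < 0  ⇒  outside

inside=no margin=12152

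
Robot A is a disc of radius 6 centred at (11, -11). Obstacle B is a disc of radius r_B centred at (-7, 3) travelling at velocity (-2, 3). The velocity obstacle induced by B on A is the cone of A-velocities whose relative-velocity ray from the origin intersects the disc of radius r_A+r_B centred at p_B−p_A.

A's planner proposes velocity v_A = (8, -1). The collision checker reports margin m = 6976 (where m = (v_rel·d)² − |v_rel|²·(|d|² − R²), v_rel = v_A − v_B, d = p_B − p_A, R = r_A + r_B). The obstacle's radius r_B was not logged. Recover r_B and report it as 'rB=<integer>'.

m = 6976
d = (-18, 14);  v_rel = (10, -4),  |v_rel|² = 116
v_rel×d = (10)·(14) − (-4)·(-18) = 68
since m = R²·116 − 68²:  R² = (4624 + 6976) / 116 = 100
R = √100 = 10  ⇒  r_B = 10 − 6 = 4

rB=4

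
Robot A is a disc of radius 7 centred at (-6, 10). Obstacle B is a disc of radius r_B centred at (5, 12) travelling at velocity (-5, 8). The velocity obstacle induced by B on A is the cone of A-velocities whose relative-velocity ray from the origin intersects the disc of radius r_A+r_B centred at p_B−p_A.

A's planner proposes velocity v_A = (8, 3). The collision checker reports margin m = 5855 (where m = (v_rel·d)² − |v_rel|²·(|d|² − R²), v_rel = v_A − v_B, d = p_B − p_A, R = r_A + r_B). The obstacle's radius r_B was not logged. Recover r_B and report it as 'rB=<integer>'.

m = 5855
d = (11, 2);  v_rel = (13, -5),  |v_rel|² = 194
v_rel×d = (13)·(2) − (-5)·(11) = 81
since m = R²·194 − 81²:  R² = (6561 + 5855) / 194 = 64
R = √64 = 8  ⇒  r_B = 8 − 7 = 1

rB=1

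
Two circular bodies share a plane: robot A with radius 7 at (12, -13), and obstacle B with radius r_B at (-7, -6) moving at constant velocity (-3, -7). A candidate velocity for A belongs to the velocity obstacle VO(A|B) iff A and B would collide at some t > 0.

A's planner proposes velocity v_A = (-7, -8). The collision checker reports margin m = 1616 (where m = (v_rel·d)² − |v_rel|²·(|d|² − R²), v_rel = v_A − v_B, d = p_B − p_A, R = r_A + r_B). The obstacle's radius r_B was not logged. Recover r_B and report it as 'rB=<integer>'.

m = 1616
d = (-19, 7);  v_rel = (-4, -1),  |v_rel|² = 17
v_rel×d = (-4)·(7) − (-1)·(-19) = -47
since m = R²·17 − (-47)²:  R² = (2209 + 1616) / 17 = 225
R = √225 = 15  ⇒  r_B = 15 − 7 = 8

rB=8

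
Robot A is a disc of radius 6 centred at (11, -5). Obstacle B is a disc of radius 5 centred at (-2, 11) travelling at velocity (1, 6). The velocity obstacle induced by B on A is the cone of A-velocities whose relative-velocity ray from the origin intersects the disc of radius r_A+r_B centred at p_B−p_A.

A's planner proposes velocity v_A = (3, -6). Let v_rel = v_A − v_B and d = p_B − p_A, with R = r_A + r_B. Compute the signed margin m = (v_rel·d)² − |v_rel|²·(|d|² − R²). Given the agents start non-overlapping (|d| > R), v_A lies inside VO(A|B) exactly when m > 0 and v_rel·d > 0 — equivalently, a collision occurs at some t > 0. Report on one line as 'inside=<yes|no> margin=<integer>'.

d = (-13, 16),  |d|² = 425;  R = 6+5 = 11,  c = 425−11² = 304
v_rel = (2, -12),  |v_rel|² = 148;  v_rel·d = (2)·(-13) + (-12)·(16) = -218
148·t² + 436·t + 304 = 0  ⇒  m = (-218)² − 148·304 = 2532
m = 2532 > 0,  v_rel·d = -218 < 0  ⇒  outside

inside=no margin=2532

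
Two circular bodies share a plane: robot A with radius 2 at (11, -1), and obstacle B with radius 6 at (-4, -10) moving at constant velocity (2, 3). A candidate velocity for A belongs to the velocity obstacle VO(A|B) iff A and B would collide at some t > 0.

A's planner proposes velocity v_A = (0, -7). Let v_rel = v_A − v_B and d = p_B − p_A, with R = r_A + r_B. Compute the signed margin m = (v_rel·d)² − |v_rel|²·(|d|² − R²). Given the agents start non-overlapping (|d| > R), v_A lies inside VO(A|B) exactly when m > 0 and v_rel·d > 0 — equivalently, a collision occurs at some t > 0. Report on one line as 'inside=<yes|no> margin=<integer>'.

d = (-15, -9),  |d|² = 306;  R = 2+6 = 8,  c = 306−8² = 242
v_rel = (-2, -10),  |v_rel|² = 104;  v_rel·d = (-2)·(-15) + (-10)·(-9) = 120
104·t² − 240·t + 242 = 0  ⇒  m = 120² − 104·242 = -10768
m = -10768 < 0,  v_rel·d = 120 > 0  ⇒  outside

inside=no margin=-10768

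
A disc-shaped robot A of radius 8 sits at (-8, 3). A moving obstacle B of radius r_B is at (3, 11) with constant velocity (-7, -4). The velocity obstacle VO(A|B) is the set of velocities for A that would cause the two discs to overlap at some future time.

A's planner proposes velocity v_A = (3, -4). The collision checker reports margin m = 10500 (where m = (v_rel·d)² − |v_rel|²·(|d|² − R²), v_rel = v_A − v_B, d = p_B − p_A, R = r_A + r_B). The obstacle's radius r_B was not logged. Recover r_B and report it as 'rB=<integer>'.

m = 10500
d = (11, 8);  v_rel = (10, 0),  |v_rel|² = 100
v_rel×d = (10)·(8) − (0)·(11) = 80
since m = R²·100 − 80²:  R² = (6400 + 10500) / 100 = 169
R = √169 = 13  ⇒  r_B = 13 − 8 = 5

rB=5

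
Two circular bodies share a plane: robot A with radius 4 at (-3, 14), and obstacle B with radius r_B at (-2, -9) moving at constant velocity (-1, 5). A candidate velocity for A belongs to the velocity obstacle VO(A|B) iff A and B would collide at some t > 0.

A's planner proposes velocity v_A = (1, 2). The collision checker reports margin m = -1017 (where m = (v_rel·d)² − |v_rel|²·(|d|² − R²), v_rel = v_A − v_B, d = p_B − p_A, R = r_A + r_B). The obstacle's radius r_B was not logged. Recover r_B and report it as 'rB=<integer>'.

m = -1017
d = (1, -23);  v_rel = (2, -3),  |v_rel|² = 13
v_rel×d = (2)·(-23) − (-3)·(1) = -43
since m = R²·13 − (-43)²:  R² = (1849 + -1017) / 13 = 64
R = √64 = 8  ⇒  r_B = 8 − 4 = 4

rB=4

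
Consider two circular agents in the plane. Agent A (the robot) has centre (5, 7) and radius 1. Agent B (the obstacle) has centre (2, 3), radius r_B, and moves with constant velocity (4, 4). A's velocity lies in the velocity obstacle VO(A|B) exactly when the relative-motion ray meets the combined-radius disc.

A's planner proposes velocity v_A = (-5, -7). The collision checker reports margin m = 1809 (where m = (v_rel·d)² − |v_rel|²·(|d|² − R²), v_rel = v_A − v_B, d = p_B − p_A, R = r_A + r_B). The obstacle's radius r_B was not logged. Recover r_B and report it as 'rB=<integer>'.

m = 1809
d = (-3, -4);  v_rel = (-9, -11),  |v_rel|² = 202
v_rel×d = (-9)·(-4) − (-11)·(-3) = 3
since m = R²·202 − 3²:  R² = (9 + 1809) / 202 = 9
R = √9 = 3  ⇒  r_B = 3 − 1 = 2

rB=2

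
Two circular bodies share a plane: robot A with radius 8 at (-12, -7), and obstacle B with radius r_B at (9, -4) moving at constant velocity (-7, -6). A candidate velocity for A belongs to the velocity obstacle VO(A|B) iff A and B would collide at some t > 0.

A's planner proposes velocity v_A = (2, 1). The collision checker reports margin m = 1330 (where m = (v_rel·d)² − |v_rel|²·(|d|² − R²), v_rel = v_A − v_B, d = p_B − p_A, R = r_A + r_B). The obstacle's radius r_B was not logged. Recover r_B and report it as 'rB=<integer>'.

m = 1330
d = (21, 3);  v_rel = (9, 7),  |v_rel|² = 130
v_rel×d = (9)·(3) − (7)·(21) = -120
since m = R²·130 − (-120)²:  R² = (14400 + 1330) / 130 = 121
R = √121 = 11  ⇒  r_B = 11 − 8 = 3

rB=3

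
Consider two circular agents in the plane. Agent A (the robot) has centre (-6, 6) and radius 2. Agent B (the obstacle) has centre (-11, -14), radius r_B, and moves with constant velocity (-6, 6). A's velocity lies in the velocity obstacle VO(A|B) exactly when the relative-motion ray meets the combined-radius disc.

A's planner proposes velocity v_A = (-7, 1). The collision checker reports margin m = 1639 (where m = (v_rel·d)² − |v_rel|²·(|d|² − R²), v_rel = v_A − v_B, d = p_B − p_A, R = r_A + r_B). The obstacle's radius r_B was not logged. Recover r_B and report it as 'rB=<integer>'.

m = 1639
d = (-5, -20);  v_rel = (-1, -5),  |v_rel|² = 26
v_rel×d = (-1)·(-20) − (-5)·(-5) = -5
since m = R²·26 − (-5)²:  R² = (25 + 1639) / 26 = 64
R = √64 = 8  ⇒  r_B = 8 − 2 = 6

rB=6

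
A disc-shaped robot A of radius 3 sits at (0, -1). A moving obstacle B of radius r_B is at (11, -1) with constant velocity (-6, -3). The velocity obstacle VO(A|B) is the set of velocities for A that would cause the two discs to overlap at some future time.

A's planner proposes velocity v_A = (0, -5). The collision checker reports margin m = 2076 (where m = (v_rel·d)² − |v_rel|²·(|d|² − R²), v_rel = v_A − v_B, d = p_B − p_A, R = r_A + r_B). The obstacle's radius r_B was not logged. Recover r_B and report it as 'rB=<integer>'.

m = 2076
d = (11, 0);  v_rel = (6, -2),  |v_rel|² = 40
v_rel×d = (6)·(0) − (-2)·(11) = 22
since m = R²·40 − 22²:  R² = (484 + 2076) / 40 = 64
R = √64 = 8  ⇒  r_B = 8 − 3 = 5

rB=5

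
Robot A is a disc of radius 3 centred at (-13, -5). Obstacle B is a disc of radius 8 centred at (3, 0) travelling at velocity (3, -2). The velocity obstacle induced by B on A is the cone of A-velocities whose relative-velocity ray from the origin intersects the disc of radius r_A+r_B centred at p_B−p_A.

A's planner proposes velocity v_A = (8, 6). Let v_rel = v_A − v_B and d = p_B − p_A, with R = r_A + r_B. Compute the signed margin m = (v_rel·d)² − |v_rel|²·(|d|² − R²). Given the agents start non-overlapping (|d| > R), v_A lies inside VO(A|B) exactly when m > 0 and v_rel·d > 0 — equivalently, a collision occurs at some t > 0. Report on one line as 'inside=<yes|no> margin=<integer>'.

d = (16, 5),  |d|² = 281;  R = 3+8 = 11,  c = 281−11² = 160
v_rel = (5, 8),  |v_rel|² = 89;  v_rel·d = (5)·(16) + (8)·(5) = 120
89·t² − 240·t + 160 = 0  ⇒  m = 120² − 89·160 = 160
m = 160 > 0,  v_rel·d = 120 > 0  ⇒  inside

inside=yes margin=160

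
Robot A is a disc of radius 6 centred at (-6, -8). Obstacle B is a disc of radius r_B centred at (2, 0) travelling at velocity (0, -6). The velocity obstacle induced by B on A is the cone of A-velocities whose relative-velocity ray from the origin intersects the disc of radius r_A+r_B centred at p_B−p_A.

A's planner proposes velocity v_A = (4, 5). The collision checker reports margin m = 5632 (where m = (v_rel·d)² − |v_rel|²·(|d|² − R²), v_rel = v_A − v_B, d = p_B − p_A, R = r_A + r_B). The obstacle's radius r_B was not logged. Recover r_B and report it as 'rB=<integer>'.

m = 5632
d = (8, 8);  v_rel = (4, 11),  |v_rel|² = 137
v_rel×d = (4)·(8) − (11)·(8) = -56
since m = R²·137 − (-56)²:  R² = (3136 + 5632) / 137 = 64
R = √64 = 8  ⇒  r_B = 8 − 6 = 2

rB=2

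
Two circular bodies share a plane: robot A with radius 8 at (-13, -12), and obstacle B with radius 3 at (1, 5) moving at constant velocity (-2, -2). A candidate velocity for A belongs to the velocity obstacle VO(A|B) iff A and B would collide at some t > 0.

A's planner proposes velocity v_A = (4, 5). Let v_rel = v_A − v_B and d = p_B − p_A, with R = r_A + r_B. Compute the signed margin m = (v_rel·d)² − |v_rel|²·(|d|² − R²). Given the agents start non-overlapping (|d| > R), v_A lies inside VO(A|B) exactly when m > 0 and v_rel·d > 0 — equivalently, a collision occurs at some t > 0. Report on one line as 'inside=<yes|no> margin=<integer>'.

d = (14, 17),  |d|² = 485;  R = 8+3 = 11,  c = 485−11² = 364
v_rel = (6, 7),  |v_rel|² = 85;  v_rel·d = (6)·(14) + (7)·(17) = 203
85·t² − 406·t + 364 = 0  ⇒  m = 203² − 85·364 = 10269
m = 10269 > 0,  v_rel·d = 203 > 0  ⇒  inside

inside=yes margin=10269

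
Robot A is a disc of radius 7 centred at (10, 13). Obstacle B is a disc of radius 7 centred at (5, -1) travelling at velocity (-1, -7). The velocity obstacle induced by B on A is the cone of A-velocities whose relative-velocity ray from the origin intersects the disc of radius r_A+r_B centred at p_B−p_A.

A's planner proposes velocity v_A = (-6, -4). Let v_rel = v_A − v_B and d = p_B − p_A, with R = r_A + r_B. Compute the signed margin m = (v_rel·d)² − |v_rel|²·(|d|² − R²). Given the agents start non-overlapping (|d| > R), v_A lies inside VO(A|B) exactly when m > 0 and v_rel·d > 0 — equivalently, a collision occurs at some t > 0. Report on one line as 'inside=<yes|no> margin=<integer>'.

d = (-5, -14),  |d|² = 221;  R = 7+7 = 14,  c = 221−14² = 25
v_rel = (-5, 3),  |v_rel|² = 34;  v_rel·d = (-5)·(-5) + (3)·(-14) = -17
34·t² + 34·t + 25 = 0  ⇒  m = (-17)² − 34·25 = -561
m = -561 < 0,  v_rel·d = -17 < 0  ⇒  outside

inside=no margin=-561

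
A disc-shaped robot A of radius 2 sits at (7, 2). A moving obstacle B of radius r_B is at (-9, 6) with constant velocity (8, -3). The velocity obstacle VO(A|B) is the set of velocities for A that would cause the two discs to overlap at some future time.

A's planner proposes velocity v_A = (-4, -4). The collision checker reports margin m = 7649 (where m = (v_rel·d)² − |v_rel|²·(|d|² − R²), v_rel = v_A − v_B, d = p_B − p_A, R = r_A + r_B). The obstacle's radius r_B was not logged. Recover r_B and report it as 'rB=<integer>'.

m = 7649
d = (-16, 4);  v_rel = (-12, -1),  |v_rel|² = 145
v_rel×d = (-12)·(4) − (-1)·(-16) = -64
since m = R²·145 − (-64)²:  R² = (4096 + 7649) / 145 = 81
R = √81 = 9  ⇒  r_B = 9 − 2 = 7

rB=7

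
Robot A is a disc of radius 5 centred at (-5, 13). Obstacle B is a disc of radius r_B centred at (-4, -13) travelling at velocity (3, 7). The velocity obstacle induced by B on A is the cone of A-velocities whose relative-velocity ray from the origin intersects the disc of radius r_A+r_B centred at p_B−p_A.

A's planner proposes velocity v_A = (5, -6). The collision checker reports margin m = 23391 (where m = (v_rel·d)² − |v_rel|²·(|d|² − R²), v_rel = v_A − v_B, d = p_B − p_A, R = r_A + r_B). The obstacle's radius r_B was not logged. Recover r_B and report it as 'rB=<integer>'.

m = 23391
d = (1, -26);  v_rel = (2, -13),  |v_rel|² = 173
v_rel×d = (2)·(-26) − (-13)·(1) = -39
since m = R²·173 − (-39)²:  R² = (1521 + 23391) / 173 = 144
R = √144 = 12  ⇒  r_B = 12 − 5 = 7

rB=7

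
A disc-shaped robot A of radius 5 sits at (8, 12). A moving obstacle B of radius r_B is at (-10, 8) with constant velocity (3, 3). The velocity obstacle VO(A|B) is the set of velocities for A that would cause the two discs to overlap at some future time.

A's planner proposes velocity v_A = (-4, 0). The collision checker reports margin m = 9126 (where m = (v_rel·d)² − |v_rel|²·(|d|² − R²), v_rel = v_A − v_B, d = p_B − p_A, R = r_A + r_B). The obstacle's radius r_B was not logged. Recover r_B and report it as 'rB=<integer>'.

m = 9126
d = (-18, -4);  v_rel = (-7, -3),  |v_rel|² = 58
v_rel×d = (-7)·(-4) − (-3)·(-18) = -26
since m = R²·58 − (-26)²:  R² = (676 + 9126) / 58 = 169
R = √169 = 13  ⇒  r_B = 13 − 5 = 8

rB=8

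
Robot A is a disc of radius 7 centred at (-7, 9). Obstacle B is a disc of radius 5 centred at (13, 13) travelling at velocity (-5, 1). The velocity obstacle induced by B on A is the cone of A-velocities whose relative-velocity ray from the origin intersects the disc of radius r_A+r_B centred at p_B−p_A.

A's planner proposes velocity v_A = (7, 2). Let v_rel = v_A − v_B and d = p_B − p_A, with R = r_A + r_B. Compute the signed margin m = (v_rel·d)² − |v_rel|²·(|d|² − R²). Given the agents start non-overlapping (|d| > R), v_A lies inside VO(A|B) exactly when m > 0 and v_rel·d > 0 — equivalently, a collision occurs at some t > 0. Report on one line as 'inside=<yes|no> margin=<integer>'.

d = (20, 4),  |d|² = 416;  R = 7+5 = 12,  c = 416−12² = 272
v_rel = (12, 1),  |v_rel|² = 145;  v_rel·d = (12)·(20) + (1)·(4) = 244
145·t² − 488·t + 272 = 0  ⇒  m = 244² − 145·272 = 20096
m = 20096 > 0,  v_rel·d = 244 > 0  ⇒  inside

inside=yes margin=20096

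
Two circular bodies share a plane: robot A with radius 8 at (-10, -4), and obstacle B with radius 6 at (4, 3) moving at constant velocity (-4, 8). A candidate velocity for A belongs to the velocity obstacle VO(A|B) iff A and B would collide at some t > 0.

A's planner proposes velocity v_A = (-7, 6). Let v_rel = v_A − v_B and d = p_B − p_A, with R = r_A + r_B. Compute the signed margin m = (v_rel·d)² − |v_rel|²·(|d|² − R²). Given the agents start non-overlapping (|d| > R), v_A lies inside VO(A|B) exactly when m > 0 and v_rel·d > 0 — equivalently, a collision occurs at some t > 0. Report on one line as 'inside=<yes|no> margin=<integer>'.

d = (14, 7),  |d|² = 245;  R = 8+6 = 14,  c = 245−14² = 49
v_rel = (-3, -2),  |v_rel|² = 13;  v_rel·d = (-3)·(14) + (-2)·(7) = -56
13·t² + 112·t + 49 = 0  ⇒  m = (-56)² − 13·49 = 2499
m = 2499 > 0,  v_rel·d = -56 < 0  ⇒  outside

inside=no margin=2499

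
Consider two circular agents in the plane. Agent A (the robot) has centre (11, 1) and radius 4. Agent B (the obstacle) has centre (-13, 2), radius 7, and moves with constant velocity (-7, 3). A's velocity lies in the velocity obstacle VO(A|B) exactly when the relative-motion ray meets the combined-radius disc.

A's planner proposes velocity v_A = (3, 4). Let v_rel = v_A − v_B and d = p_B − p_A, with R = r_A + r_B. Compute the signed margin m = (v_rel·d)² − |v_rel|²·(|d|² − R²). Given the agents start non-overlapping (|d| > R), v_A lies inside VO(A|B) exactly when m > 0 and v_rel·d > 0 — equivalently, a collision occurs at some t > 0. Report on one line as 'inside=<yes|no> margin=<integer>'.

d = (-24, 1),  |d|² = 577;  R = 4+7 = 11,  c = 577−11² = 456
v_rel = (10, 1),  |v_rel|² = 101;  v_rel·d = (10)·(-24) + (1)·(1) = -239
101·t² + 478·t + 456 = 0  ⇒  m = (-239)² − 101·456 = 11065
m = 11065 > 0,  v_rel·d = -239 < 0  ⇒  outside

inside=no margin=11065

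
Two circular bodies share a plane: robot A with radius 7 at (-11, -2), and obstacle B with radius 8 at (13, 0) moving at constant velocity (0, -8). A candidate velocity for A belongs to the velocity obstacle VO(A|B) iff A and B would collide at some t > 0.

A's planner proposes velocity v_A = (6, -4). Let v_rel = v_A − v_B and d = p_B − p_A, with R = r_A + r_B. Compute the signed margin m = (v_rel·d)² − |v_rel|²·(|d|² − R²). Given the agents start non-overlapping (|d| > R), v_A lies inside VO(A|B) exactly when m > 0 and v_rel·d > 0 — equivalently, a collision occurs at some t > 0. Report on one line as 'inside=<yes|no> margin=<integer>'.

d = (24, 2),  |d|² = 580;  R = 7+8 = 15,  c = 580−15² = 355
v_rel = (6, 4),  |v_rel|² = 52;  v_rel·d = (6)·(24) + (4)·(2) = 152
52·t² − 304·t + 355 = 0  ⇒  m = 152² − 52·355 = 4644
m = 4644 > 0,  v_rel·d = 152 > 0  ⇒  inside

inside=yes margin=4644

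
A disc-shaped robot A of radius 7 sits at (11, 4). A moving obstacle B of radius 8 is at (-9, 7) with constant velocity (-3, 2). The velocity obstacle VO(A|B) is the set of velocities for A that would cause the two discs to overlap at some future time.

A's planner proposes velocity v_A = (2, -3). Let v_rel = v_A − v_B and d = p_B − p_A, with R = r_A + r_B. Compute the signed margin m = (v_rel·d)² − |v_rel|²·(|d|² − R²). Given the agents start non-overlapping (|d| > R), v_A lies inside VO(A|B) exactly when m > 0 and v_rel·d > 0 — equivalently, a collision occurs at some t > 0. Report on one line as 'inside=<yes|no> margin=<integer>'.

d = (-20, 3),  |d|² = 409;  R = 7+8 = 15,  c = 409−15² = 184
v_rel = (5, -5),  |v_rel|² = 50;  v_rel·d = (5)·(-20) + (-5)·(3) = -115
50·t² + 230·t + 184 = 0  ⇒  m = (-115)² − 50·184 = 4025
m = 4025 > 0,  v_rel·d = -115 < 0  ⇒  outside

inside=no margin=4025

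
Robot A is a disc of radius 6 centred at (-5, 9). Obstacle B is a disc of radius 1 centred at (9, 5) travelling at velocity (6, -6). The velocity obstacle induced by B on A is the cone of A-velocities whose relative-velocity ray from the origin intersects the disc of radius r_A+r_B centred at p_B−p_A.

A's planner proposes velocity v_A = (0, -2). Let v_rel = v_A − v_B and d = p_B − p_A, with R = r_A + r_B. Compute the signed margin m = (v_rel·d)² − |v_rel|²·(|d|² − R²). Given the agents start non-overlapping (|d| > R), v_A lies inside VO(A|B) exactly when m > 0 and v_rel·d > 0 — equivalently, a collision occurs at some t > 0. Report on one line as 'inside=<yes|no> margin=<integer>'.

d = (14, -4),  |d|² = 212;  R = 6+1 = 7,  c = 212−7² = 163
v_rel = (-6, 4),  |v_rel|² = 52;  v_rel·d = (-6)·(14) + (4)·(-4) = -100
52·t² + 200·t + 163 = 0  ⇒  m = (-100)² − 52·163 = 1524
m = 1524 > 0,  v_rel·d = -100 < 0  ⇒  outside

inside=no margin=1524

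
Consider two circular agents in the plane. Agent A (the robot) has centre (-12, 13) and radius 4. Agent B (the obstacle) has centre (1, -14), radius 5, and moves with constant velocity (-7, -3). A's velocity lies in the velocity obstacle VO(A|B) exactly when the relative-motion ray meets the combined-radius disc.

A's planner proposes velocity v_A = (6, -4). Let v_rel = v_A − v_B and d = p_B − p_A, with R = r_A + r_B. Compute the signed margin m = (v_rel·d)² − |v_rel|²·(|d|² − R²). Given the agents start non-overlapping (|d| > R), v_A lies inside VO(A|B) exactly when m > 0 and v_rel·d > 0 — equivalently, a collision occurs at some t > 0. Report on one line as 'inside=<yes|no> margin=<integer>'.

d = (13, -27),  |d|² = 898;  R = 4+5 = 9,  c = 898−9² = 817
v_rel = (13, -1),  |v_rel|² = 170;  v_rel·d = (13)·(13) + (-1)·(-27) = 196
170·t² − 392·t + 817 = 0  ⇒  m = 196² − 170·817 = -100474
m = -100474 < 0,  v_rel·d = 196 > 0  ⇒  outside

inside=no margin=-100474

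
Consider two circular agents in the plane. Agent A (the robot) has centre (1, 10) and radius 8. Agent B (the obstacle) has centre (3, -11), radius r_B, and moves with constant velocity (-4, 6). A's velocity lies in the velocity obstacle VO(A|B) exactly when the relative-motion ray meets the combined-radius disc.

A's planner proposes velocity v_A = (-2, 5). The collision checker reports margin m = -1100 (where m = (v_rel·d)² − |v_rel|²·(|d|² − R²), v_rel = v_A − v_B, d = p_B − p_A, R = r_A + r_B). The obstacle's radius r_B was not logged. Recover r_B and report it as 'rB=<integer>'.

m = -1100
d = (2, -21);  v_rel = (2, -1),  |v_rel|² = 5
v_rel×d = (2)·(-21) − (-1)·(2) = -40
since m = R²·5 − (-40)²:  R² = (1600 + -1100) / 5 = 100
R = √100 = 10  ⇒  r_B = 10 − 8 = 2

rB=2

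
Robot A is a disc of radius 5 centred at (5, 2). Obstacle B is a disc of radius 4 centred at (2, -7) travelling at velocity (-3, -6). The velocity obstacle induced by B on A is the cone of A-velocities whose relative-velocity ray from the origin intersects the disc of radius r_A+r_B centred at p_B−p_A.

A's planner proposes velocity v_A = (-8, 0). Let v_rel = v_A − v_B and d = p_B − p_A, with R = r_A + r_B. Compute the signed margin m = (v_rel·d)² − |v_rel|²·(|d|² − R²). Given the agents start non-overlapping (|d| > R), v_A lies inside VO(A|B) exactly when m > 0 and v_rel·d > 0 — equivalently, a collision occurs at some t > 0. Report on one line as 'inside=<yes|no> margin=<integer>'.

d = (-3, -9),  |d|² = 90;  R = 5+4 = 9,  c = 90−9² = 9
v_rel = (-5, 6),  |v_rel|² = 61;  v_rel·d = (-5)·(-3) + (6)·(-9) = -39
61·t² + 78·t + 9 = 0  ⇒  m = (-39)² − 61·9 = 972
m = 972 > 0,  v_rel·d = -39 < 0  ⇒  outside

inside=no margin=972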